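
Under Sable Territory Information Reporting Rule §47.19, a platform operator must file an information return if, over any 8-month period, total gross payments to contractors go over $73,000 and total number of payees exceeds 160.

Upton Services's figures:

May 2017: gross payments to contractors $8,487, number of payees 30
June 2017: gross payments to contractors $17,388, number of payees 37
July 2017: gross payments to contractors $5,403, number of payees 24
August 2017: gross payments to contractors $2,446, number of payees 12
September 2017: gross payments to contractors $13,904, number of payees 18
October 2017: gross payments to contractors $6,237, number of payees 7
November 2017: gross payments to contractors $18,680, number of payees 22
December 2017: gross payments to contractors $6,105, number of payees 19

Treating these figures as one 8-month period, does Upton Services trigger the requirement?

Yes

Total gross payments to contractors: $8,487 + $17,388 + $5,403 + $2,446 + $13,904 + $6,237 + $18,680 + $6,105 = $78,650 (> $73,000).
Total number of payees: 30 + 37 + 24 + 12 + 18 + 7 + 22 + 19 = 169 (> 160).
The test is 'and': both thresholds are exceeded.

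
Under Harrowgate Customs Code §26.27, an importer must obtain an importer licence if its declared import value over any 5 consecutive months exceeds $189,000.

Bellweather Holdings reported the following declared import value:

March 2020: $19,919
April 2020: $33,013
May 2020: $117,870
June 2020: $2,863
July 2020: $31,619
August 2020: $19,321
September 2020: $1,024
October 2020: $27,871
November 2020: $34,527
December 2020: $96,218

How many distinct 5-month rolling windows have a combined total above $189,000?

March 2020–July 2020: $19,919 + $33,013 + $117,870 + $2,863 + $31,619 = $205,284 (over)
April 2020–August 2020: $33,013 + $117,870 + $2,863 + $31,619 + $19,321 = $204,686 (over)
May 2020–September 2020: $117,870 + $2,863 + $31,619 + $19,321 + $1,024 = $172,697 (under)
June 2020–October 2020: $2,863 + $31,619 + $19,321 + $1,024 + $27,871 = $82,698 (under)
July 2020–November 2020: $31,619 + $19,321 + $1,024 + $27,871 + $34,527 = $114,362 (under)
August 2020–December 2020: $19,321 + $1,024 + $27,871 + $34,527 + $96,218 = $178,961 (under)
2 windows exceed the threshold.

2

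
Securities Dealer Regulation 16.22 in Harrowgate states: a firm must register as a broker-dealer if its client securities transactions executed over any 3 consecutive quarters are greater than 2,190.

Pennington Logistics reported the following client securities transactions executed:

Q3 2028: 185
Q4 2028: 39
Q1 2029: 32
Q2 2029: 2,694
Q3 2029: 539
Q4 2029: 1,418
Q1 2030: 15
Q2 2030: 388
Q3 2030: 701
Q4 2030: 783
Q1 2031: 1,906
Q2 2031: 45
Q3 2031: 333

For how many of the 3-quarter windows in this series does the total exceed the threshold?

Q3 2028–Q1 2029: 185 + 39 + 32 = 256 (under)
Q4 2028–Q2 2029: 39 + 32 + 2,694 = 2,765 (over)
Q1 2029–Q3 2029: 32 + 2,694 + 539 = 3,265 (over)
Q2 2029–Q4 2029: 2,694 + 539 + 1,418 = 4,651 (over)
Q3 2029–Q1 2030: 539 + 1,418 + 15 = 1,972 (under)
Q4 2029–Q2 2030: 1,418 + 15 + 388 = 1,821 (under)
Q1 2030–Q3 2030: 15 + 388 + 701 = 1,104 (under)
Q2 2030–Q4 2030: 388 + 701 + 783 = 1,872 (under)
Q3 2030–Q1 2031: 701 + 783 + 1,906 = 3,390 (over)
Q4 2030–Q2 2031: 783 + 1,906 + 45 = 2,734 (over)
Q1 2031–Q3 2031: 1,906 + 45 + 333 = 2,284 (over)
6 windows exceed the threshold.

6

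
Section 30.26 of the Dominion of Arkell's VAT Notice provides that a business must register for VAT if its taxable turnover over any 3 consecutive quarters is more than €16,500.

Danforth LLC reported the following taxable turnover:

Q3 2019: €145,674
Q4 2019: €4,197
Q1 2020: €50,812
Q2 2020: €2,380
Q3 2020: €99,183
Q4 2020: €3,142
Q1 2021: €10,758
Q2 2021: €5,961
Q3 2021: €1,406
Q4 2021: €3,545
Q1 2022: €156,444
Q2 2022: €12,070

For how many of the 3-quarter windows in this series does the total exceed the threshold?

Q3 2019–Q1 2020: €145,674 + €4,197 + €50,812 = €200,683 (over)
Q4 2019–Q2 2020: €4,197 + €50,812 + €2,380 = €57,389 (over)
Q1 2020–Q3 2020: €50,812 + €2,380 + €99,183 = €152,375 (over)
Q2 2020–Q4 2020: €2,380 + €99,183 + €3,142 = €104,705 (over)
Q3 2020–Q1 2021: €99,183 + €3,142 + €10,758 = €113,083 (over)
Q4 2020–Q2 2021: €3,142 + €10,758 + €5,961 = €19,861 (over)
Q1 2021–Q3 2021: €10,758 + €5,961 + €1,406 = €18,125 (over)
Q2 2021–Q4 2021: €5,961 + €1,406 + €3,545 = €10,912 (under)
Q3 2021–Q1 2022: €1,406 + €3,545 + €156,444 = €161,395 (over)
Q4 2021–Q2 2022: €3,545 + €156,444 + €12,070 = €172,059 (over)
9 windows exceed the threshold.

9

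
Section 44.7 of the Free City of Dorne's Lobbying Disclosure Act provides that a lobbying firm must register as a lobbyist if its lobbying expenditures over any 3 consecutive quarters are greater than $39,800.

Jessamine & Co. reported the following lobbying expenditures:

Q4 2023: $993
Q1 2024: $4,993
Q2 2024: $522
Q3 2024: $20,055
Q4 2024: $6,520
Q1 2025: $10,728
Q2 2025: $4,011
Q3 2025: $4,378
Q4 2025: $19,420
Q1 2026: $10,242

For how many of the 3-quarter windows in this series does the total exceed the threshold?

Q4 2023–Q2 2024: $993 + $4,993 + $522 = $6,508 (under)
Q1 2024–Q3 2024: $4,993 + $522 + $20,055 = $25,570 (under)
Q2 2024–Q4 2024: $522 + $20,055 + $6,520 = $27,097 (under)
Q3 2024–Q1 2025: $20,055 + $6,520 + $10,728 = $37,303 (under)
Q4 2024–Q2 2025: $6,520 + $10,728 + $4,011 = $21,259 (under)
Q1 2025–Q3 2025: $10,728 + $4,011 + $4,378 = $19,117 (under)
Q2 2025–Q4 2025: $4,011 + $4,378 + $19,420 = $27,809 (under)
Q3 2025–Q1 2026: $4,378 + $19,420 + $10,242 = $34,040 (under)
0 windows exceed the threshold.

0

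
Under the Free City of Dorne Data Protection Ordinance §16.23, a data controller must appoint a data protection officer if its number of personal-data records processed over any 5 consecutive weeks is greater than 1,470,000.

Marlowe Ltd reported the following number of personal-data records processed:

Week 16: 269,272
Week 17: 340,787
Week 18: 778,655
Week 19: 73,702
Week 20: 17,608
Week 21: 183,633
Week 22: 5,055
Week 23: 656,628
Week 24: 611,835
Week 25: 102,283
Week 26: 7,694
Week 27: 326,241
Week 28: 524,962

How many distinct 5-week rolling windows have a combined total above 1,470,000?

5

Week 16–Week 20: 269,272 + 340,787 + 778,655 + 73,702 + 17,608 = 1,480,024 (over)
Week 17–Week 21: 340,787 + 778,655 + 73,702 + 17,608 + 183,633 = 1,394,385 (under)
Week 18–Week 22: 778,655 + 73,702 + 17,608 + 183,633 + 5,055 = 1,058,653 (under)
Week 19–Week 23: 73,702 + 17,608 + 183,633 + 5,055 + 656,628 = 936,626 (under)
Week 20–Week 24: 17,608 + 183,633 + 5,055 + 656,628 + 611,835 = 1,474,759 (over)
Week 21–Week 25: 183,633 + 5,055 + 656,628 + 611,835 + 102,283 = 1,559,434 (over)
Week 22–Week 26: 5,055 + 656,628 + 611,835 + 102,283 + 7,694 = 1,383,495 (under)
Week 23–Week 27: 656,628 + 611,835 + 102,283 + 7,694 + 326,241 = 1,704,681 (over)
Week 24–Week 28: 611,835 + 102,283 + 7,694 + 326,241 + 524,962 = 1,573,015 (over)
5 windows exceed the threshold.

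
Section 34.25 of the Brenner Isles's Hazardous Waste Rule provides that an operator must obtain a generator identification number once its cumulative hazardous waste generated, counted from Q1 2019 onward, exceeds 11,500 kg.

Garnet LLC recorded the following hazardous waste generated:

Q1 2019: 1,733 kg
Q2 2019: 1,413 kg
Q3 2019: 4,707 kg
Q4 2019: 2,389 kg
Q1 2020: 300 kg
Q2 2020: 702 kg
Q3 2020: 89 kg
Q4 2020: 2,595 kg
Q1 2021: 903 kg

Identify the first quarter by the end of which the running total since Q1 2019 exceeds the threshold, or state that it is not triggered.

Through Q1 2019: 1,733 kg
Through Q2 2019: 3,146 kg
Through Q3 2019: 7,853 kg
Through Q4 2019: 10,242 kg
Through Q1 2020: 10,542 kg
Through Q2 2020: 11,244 kg
Through Q3 2020: 11,333 kg
Through Q4 2020: 13,928 kg ← exceeds threshold

Q4 2020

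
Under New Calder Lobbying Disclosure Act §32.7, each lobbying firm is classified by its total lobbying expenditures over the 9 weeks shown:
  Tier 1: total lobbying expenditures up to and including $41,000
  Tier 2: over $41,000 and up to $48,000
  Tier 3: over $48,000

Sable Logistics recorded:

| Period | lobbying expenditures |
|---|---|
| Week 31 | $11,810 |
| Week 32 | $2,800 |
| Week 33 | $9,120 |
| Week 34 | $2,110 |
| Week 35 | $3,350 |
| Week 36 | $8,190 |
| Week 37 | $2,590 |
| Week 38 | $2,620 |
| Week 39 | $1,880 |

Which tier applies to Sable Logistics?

Total lobbying expenditures: $11,810 + $2,800 + $9,120 + $2,110 + $3,350 + $8,190 + $2,590 + $2,620 + $1,880 = $44,470.
$41,000 < $44,470 ≤ $48,000, so Tier 2 applies.

Tier 2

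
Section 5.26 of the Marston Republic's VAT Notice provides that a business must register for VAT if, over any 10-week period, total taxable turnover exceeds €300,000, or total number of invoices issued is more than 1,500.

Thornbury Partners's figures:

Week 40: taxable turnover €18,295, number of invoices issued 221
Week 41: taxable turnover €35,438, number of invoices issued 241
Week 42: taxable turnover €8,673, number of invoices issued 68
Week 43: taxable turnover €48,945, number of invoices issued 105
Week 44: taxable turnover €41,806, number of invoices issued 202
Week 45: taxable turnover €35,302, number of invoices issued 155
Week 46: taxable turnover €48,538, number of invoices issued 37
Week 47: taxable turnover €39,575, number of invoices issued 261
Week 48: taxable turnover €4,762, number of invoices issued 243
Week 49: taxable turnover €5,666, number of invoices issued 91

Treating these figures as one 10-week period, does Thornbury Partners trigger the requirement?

Yes

Total taxable turnover: €18,295 + €35,438 + €8,673 + €48,945 + €41,806 + €35,302 + €48,538 + €39,575 + €4,762 + €5,666 = €287,000 (≤ €300,000).
Total number of invoices issued: 221 + 241 + 68 + 105 + 202 + 155 + 37 + 261 + 243 + 91 = 1,624 (> 1,500).
The test is 'or': at least one threshold is exceeded.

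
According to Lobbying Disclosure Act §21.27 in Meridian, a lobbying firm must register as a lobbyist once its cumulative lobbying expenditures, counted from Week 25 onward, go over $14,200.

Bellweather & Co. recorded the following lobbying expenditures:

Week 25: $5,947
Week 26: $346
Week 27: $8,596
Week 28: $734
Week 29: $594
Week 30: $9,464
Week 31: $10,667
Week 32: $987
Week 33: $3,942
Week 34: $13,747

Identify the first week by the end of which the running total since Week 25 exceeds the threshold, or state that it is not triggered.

Week 27

Through Week 25: $5,947
Through Week 26: $6,293
Through Week 27: $14,889 ← exceeds threshold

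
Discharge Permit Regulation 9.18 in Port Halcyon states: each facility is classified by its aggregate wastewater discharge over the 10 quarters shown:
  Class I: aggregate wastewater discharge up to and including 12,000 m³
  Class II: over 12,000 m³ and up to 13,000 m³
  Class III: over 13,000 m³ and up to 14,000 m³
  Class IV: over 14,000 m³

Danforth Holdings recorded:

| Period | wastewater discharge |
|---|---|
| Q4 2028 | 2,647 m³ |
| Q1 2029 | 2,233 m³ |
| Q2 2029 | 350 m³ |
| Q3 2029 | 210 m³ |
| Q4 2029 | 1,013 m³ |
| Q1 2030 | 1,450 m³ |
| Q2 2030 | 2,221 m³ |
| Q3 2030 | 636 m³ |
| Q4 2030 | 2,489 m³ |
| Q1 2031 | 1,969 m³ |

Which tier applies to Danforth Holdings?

Aggregate wastewater discharge: 2,647 m³ + 2,233 m³ + 350 m³ + 210 m³ + 1,013 m³ + 1,450 m³ + 2,221 m³ + 636 m³ + 2,489 m³ + 1,969 m³ = 15,218 m³.
15,218 m³ > 14,000 m³, so Class IV applies.

Class IV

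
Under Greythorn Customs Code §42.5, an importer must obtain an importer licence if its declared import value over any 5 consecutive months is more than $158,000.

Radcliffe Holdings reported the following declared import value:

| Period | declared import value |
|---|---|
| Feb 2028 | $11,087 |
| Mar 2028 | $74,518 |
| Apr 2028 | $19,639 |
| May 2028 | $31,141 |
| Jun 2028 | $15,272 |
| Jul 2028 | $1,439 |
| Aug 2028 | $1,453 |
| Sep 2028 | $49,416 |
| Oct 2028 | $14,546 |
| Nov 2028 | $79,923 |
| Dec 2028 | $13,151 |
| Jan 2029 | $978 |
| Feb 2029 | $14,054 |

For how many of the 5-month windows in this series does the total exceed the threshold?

Feb 2028–Jun 2028: $11,087 + $74,518 + $19,639 + $31,141 + $15,272 = $151,657 (under)
Mar 2028–Jul 2028: $74,518 + $19,639 + $31,141 + $15,272 + $1,439 = $142,009 (under)
Apr 2028–Aug 2028: $19,639 + $31,141 + $15,272 + $1,439 + $1,453 = $68,944 (under)
May 2028–Sep 2028: $31,141 + $15,272 + $1,439 + $1,453 + $49,416 = $98,721 (under)
Jun 2028–Oct 2028: $15,272 + $1,439 + $1,453 + $49,416 + $14,546 = $82,126 (under)
Jul 2028–Nov 2028: $1,439 + $1,453 + $49,416 + $14,546 + $79,923 = $146,777 (under)
Aug 2028–Dec 2028: $1,453 + $49,416 + $14,546 + $79,923 + $13,151 = $158,489 (over)
Sep 2028–Jan 2029: $49,416 + $14,546 + $79,923 + $13,151 + $978 = $158,014 (over)
Oct 2028–Feb 2029: $14,546 + $79,923 + $13,151 + $978 + $14,054 = $122,652 (under)
2 windows exceed the threshold.

2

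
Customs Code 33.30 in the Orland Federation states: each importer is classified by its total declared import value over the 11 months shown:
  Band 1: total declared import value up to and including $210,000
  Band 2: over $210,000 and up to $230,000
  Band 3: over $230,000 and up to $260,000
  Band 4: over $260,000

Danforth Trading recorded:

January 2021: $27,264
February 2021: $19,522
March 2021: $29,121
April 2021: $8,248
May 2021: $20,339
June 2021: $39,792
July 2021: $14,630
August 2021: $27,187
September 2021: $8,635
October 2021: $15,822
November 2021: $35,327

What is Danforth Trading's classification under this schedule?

Total declared import value: $27,264 + $19,522 + $29,121 + $8,248 + $20,339 + $39,792 + $14,630 + $27,187 + $8,635 + $15,822 + $35,327 = $245,887.
$230,000 < $245,887 ≤ $260,000, so Band 3 applies.

Band 3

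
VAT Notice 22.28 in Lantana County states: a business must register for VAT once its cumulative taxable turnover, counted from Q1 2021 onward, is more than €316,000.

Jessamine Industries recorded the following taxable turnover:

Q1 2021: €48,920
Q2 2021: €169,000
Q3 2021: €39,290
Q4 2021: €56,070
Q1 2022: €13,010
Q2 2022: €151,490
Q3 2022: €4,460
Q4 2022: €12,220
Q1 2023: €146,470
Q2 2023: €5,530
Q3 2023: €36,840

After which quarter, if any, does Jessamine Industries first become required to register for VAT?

Q1 2022

Through Q1 2021: €48,920
Through Q2 2021: €217,920
Through Q3 2021: €257,210
Through Q4 2021: €313,280
Through Q1 2022: €326,290 ← exceeds threshold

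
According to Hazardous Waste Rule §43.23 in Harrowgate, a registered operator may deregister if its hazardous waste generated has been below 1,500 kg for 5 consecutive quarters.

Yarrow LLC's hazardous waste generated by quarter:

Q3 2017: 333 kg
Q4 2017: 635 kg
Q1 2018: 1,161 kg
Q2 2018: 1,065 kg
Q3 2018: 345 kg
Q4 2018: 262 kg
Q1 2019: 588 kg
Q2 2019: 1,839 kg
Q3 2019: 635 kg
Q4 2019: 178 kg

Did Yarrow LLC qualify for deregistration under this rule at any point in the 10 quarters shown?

Yes

Quarters below 1,500 kg: Q3 2017, Q4 2017, Q1 2018, Q2 2018, Q3 2018, Q4 2018, Q1 2019, Q3 2019, Q4 2019.
Longest run of consecutive quarters below the threshold: 7.
7 ≥ 5, so Yarrow LLC became eligible.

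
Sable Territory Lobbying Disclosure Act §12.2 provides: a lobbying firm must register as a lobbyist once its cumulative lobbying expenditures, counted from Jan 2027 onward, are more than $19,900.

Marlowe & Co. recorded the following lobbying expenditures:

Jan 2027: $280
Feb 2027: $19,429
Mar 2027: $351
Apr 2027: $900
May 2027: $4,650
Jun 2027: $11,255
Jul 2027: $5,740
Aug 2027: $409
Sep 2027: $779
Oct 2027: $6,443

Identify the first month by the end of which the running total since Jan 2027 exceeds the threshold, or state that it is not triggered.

Mar 2027

Through Jan 2027: $280
Through Feb 2027: $19,709
Through Mar 2027: $20,060 ← exceeds threshold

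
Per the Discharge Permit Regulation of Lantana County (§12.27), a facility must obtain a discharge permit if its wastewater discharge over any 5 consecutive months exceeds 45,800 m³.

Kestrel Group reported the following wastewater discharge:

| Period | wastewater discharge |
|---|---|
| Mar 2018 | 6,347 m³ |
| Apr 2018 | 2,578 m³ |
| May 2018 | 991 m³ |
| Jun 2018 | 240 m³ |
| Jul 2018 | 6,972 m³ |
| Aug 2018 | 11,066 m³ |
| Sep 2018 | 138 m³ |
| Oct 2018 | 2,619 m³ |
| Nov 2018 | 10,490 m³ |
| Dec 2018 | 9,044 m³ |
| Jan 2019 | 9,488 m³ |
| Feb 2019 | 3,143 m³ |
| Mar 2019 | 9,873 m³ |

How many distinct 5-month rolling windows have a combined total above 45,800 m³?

Mar 2018–Jul 2018: 6,347 m³ + 2,578 m³ + 991 m³ + 240 m³ + 6,972 m³ = 17,128 m³ (under)
Apr 2018–Aug 2018: 2,578 m³ + 991 m³ + 240 m³ + 6,972 m³ + 11,066 m³ = 21,847 m³ (under)
May 2018–Sep 2018: 991 m³ + 240 m³ + 6,972 m³ + 11,066 m³ + 138 m³ = 19,407 m³ (under)
Jun 2018–Oct 2018: 240 m³ + 6,972 m³ + 11,066 m³ + 138 m³ + 2,619 m³ = 21,035 m³ (under)
Jul 2018–Nov 2018: 6,972 m³ + 11,066 m³ + 138 m³ + 2,619 m³ + 10,490 m³ = 31,285 m³ (under)
Aug 2018–Dec 2018: 11,066 m³ + 138 m³ + 2,619 m³ + 10,490 m³ + 9,044 m³ = 33,357 m³ (under)
Sep 2018–Jan 2019: 138 m³ + 2,619 m³ + 10,490 m³ + 9,044 m³ + 9,488 m³ = 31,779 m³ (under)
Oct 2018–Feb 2019: 2,619 m³ + 10,490 m³ + 9,044 m³ + 9,488 m³ + 3,143 m³ = 34,784 m³ (under)
Nov 2018–Mar 2019: 10,490 m³ + 9,044 m³ + 9,488 m³ + 3,143 m³ + 9,873 m³ = 42,038 m³ (under)
0 windows exceed the threshold.

0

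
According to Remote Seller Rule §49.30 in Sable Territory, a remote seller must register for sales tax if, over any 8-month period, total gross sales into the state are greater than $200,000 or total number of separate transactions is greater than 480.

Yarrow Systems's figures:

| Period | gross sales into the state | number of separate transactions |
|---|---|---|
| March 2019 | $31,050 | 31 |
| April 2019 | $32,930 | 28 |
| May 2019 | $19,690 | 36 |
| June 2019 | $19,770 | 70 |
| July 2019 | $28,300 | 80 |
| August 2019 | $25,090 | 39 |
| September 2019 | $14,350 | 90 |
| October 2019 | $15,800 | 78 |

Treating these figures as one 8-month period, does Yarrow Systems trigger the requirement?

Total gross sales into the state: $31,050 + $32,930 + $19,690 + $19,770 + $28,300 + $25,090 + $14,350 + $15,800 = $186,980 (≤ $200,000).
Total number of separate transactions: 31 + 28 + 36 + 70 + 80 + 39 + 90 + 78 = 452 (≤ 480).
The test is 'or': neither threshold is exceeded.

No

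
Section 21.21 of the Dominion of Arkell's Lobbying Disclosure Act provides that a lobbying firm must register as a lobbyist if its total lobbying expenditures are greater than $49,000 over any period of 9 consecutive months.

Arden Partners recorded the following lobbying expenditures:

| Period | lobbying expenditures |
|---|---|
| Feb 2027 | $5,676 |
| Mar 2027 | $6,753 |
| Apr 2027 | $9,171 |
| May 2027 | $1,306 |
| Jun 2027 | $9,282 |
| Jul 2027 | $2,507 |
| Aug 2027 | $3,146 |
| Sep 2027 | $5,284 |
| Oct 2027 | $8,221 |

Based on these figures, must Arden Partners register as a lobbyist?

Yes

Total lobbying expenditures: $5,676 + $6,753 + $9,171 + $1,306 + $9,282 + $2,507 + $3,146 + $5,284 + $8,221 = $51,346.
$51,346 > $49,000, so the threshold is exceeded.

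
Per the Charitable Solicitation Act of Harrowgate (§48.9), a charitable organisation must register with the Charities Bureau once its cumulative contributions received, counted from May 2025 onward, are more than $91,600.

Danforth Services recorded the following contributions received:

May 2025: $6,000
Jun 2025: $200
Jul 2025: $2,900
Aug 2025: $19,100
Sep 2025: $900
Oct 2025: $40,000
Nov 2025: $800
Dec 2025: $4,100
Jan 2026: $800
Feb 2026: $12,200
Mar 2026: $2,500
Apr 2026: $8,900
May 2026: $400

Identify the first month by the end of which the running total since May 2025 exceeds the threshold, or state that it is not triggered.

Apr 2026

Through May 2025: $6,000
Through Jun 2025: $6,200
Through Jul 2025: $9,100
Through Aug 2025: $28,200
Through Sep 2025: $29,100
Through Oct 2025: $69,100
Through Nov 2025: $69,900
Through Dec 2025: $74,000
Through Jan 2026: $74,800
Through Feb 2026: $87,000
Through Mar 2026: $89,500
Through Apr 2026: $98,400 ← exceeds threshold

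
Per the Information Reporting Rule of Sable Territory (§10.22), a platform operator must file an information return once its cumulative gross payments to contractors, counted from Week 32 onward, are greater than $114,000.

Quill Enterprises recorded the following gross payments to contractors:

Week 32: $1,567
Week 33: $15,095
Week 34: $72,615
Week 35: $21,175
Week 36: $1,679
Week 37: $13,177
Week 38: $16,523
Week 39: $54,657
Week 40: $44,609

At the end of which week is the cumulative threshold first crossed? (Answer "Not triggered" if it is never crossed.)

Week 37

Through Week 32: $1,567
Through Week 33: $16,662
Through Week 34: $89,277
Through Week 35: $110,452
Through Week 36: $112,131
Through Week 37: $125,308 ← exceeds threshold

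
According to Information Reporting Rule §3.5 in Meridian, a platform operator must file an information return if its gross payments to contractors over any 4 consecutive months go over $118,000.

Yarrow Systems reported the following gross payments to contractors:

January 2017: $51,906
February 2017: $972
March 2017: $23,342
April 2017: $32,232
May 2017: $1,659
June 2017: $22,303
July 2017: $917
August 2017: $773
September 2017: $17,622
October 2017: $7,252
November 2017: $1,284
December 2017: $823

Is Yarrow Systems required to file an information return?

January 2017–April 2017: $51,906 + $972 + $23,342 + $32,232 = $108,452 (under)
February 2017–May 2017: $972 + $23,342 + $32,232 + $1,659 = $58,205 (under)
March 2017–June 2017: $23,342 + $32,232 + $1,659 + $22,303 = $79,536 (under)
April 2017–July 2017: $32,232 + $1,659 + $22,303 + $917 = $57,111 (under)
May 2017–August 2017: $1,659 + $22,303 + $917 + $773 = $25,652 (under)
June 2017–September 2017: $22,303 + $917 + $773 + $17,622 = $41,615 (under)
July 2017–October 2017: $917 + $773 + $17,622 + $7,252 = $26,564 (under)
August 2017–November 2017: $773 + $17,622 + $7,252 + $1,284 = $26,931 (under)
September 2017–December 2017: $17,622 + $7,252 + $1,284 + $823 = $26,981 (under)
No window exceeds $118,000.

No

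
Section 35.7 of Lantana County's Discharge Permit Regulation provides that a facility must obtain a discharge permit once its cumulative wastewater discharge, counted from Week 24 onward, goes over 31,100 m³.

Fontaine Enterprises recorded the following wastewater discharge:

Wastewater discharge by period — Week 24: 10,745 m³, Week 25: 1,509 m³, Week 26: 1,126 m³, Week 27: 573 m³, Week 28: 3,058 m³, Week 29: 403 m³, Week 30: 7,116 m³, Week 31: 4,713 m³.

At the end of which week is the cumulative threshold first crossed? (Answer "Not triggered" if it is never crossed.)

Not triggered

Through Week 24: 10,745 m³
Through Week 25: 12,254 m³
Through Week 26: 13,380 m³
Through Week 27: 13,953 m³
Through Week 28: 17,011 m³
Through Week 29: 17,414 m³
Through Week 30: 24,530 m³
Through Week 31: 29,243 m³
Final cumulative total 29,243 m³ ≤ 31,100 m³; the threshold is never exceeded.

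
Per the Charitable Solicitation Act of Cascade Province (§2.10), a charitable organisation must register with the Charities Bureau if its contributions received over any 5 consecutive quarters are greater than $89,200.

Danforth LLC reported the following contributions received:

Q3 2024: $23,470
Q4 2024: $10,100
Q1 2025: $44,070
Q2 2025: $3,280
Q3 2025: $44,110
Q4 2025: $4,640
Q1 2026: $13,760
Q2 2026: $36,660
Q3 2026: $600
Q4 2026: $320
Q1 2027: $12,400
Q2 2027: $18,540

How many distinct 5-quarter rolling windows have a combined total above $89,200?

Q3 2024–Q3 2025: $23,470 + $10,100 + $44,070 + $3,280 + $44,110 = $125,030 (over)
Q4 2024–Q4 2025: $10,100 + $44,070 + $3,280 + $44,110 + $4,640 = $106,200 (over)
Q1 2025–Q1 2026: $44,070 + $3,280 + $44,110 + $4,640 + $13,760 = $109,860 (over)
Q2 2025–Q2 2026: $3,280 + $44,110 + $4,640 + $13,760 + $36,660 = $102,450 (over)
Q3 2025–Q3 2026: $44,110 + $4,640 + $13,760 + $36,660 + $600 = $99,770 (over)
Q4 2025–Q4 2026: $4,640 + $13,760 + $36,660 + $600 + $320 = $55,980 (under)
Q1 2026–Q1 2027: $13,760 + $36,660 + $600 + $320 + $12,400 = $63,740 (under)
Q2 2026–Q2 2027: $36,660 + $600 + $320 + $12,400 + $18,540 = $68,520 (under)
5 windows exceed the threshold.

5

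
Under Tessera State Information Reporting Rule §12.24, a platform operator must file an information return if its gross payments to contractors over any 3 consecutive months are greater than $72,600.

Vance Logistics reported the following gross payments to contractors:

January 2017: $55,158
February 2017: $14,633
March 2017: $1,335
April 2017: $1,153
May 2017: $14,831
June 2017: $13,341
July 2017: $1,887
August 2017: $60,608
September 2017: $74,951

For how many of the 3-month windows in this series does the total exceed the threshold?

2

January 2017–March 2017: $55,158 + $14,633 + $1,335 = $71,126 (under)
February 2017–April 2017: $14,633 + $1,335 + $1,153 = $17,121 (under)
March 2017–May 2017: $1,335 + $1,153 + $14,831 = $17,319 (under)
April 2017–June 2017: $1,153 + $14,831 + $13,341 = $29,325 (under)
May 2017–July 2017: $14,831 + $13,341 + $1,887 = $30,059 (under)
June 2017–August 2017: $13,341 + $1,887 + $60,608 = $75,836 (over)
July 2017–September 2017: $1,887 + $60,608 + $74,951 = $137,446 (over)
2 windows exceed the threshold.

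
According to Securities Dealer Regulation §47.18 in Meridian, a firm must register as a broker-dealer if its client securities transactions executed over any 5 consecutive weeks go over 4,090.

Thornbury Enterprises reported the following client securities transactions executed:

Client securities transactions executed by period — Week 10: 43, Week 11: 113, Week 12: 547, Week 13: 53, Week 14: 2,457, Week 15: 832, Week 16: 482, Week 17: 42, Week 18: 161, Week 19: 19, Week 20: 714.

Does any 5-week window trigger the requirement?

Yes

Week 10–Week 14: 43 + 113 + 547 + 53 + 2,457 = 3,213 (under)
Week 11–Week 15: 113 + 547 + 53 + 2,457 + 832 = 4,002 (under)
Week 12–Week 16: 547 + 53 + 2,457 + 832 + 482 = 4,371 (over)
Week 13–Week 17: 53 + 2,457 + 832 + 482 + 42 = 3,866 (under)
Week 14–Week 18: 2,457 + 832 + 482 + 42 + 161 = 3,974 (under)
Week 15–Week 19: 832 + 482 + 42 + 161 + 19 = 1,536 (under)
Week 16–Week 20: 482 + 42 + 161 + 19 + 714 = 1,418 (under)
At least one window exceeds 4,090.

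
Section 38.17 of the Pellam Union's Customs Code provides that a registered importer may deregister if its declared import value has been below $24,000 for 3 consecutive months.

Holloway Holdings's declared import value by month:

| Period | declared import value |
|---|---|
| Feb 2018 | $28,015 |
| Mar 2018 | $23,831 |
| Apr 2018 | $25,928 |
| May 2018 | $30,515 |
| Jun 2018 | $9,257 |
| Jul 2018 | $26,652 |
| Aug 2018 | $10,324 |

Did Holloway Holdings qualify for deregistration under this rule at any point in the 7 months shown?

Months below $24,000: Mar 2018, Jun 2018, Aug 2018.
Longest run of consecutive months below the threshold: 1.
1 < 3, so Holloway Holdings never became eligible.

No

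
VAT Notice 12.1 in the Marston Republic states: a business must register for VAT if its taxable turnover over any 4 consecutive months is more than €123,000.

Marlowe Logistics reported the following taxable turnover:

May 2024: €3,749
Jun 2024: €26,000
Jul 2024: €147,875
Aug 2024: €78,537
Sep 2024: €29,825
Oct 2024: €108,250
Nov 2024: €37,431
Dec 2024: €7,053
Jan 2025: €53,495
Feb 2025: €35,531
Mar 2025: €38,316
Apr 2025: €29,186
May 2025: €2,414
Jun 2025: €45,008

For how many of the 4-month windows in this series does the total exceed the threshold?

May 2024–Aug 2024: €3,749 + €26,000 + €147,875 + €78,537 = €256,161 (over)
Jun 2024–Sep 2024: €26,000 + €147,875 + €78,537 + €29,825 = €282,237 (over)
Jul 2024–Oct 2024: €147,875 + €78,537 + €29,825 + €108,250 = €364,487 (over)
Aug 2024–Nov 2024: €78,537 + €29,825 + €108,250 + €37,431 = €254,043 (over)
Sep 2024–Dec 2024: €29,825 + €108,250 + €37,431 + €7,053 = €182,559 (over)
Oct 2024–Jan 2025: €108,250 + €37,431 + €7,053 + €53,495 = €206,229 (over)
Nov 2024–Feb 2025: €37,431 + €7,053 + €53,495 + €35,531 = €133,510 (over)
Dec 2024–Mar 2025: €7,053 + €53,495 + €35,531 + €38,316 = €134,395 (over)
Jan 2025–Apr 2025: €53,495 + €35,531 + €38,316 + €29,186 = €156,528 (over)
Feb 2025–May 2025: €35,531 + €38,316 + €29,186 + €2,414 = €105,447 (under)
Mar 2025–Jun 2025: €38,316 + €29,186 + €2,414 + €45,008 = €114,924 (under)
9 windows exceed the threshold.

9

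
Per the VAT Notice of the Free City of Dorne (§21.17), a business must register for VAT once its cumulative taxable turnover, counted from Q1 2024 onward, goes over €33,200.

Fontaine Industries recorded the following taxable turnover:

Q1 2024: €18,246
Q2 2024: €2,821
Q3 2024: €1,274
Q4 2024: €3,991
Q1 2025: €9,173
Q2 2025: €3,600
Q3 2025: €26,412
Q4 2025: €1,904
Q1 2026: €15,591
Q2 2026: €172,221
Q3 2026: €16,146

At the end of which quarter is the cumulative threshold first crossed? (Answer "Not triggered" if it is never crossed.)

Q1 2025

Through Q1 2024: €18,246
Through Q2 2024: €21,067
Through Q3 2024: €22,341
Through Q4 2024: €26,332
Through Q1 2025: €35,505 ← exceeds threshold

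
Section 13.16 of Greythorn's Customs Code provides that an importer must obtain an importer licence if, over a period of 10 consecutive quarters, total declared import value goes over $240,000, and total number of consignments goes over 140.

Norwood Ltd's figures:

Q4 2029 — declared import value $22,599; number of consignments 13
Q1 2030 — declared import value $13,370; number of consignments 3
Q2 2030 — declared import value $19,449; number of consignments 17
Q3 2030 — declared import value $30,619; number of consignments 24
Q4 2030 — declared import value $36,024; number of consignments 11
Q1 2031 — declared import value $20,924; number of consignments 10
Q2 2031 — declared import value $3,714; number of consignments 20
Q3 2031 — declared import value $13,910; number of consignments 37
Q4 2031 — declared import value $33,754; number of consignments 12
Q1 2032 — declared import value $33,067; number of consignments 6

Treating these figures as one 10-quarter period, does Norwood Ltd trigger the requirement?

No

Total declared import value: $22,599 + $13,370 + $19,449 + $30,619 + $36,024 + $20,924 + $3,714 + $13,910 + $33,754 + $33,067 = $227,430 (≤ $240,000).
Total number of consignments: 13 + 3 + 17 + 24 + 11 + 10 + 20 + 37 + 12 + 6 = 153 (> 140).
The test is 'and': the rule requires both, and at least one is not exceeded.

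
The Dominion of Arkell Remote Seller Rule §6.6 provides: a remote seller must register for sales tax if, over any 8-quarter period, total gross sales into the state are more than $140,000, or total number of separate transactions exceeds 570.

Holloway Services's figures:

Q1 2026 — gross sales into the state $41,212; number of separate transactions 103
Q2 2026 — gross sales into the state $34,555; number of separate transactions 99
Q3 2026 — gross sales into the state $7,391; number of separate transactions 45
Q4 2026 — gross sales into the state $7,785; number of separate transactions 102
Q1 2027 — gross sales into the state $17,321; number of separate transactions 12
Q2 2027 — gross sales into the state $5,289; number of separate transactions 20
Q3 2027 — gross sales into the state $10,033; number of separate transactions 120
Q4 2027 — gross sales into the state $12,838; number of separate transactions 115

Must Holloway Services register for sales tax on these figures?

Total gross sales into the state: $41,212 + $34,555 + $7,391 + $7,785 + $17,321 + $5,289 + $10,033 + $12,838 = $136,424 (≤ $140,000).
Total number of separate transactions: 103 + 99 + 45 + 102 + 12 + 20 + 120 + 115 = 616 (> 570).
The test is 'or': at least one threshold is exceeded.

Yes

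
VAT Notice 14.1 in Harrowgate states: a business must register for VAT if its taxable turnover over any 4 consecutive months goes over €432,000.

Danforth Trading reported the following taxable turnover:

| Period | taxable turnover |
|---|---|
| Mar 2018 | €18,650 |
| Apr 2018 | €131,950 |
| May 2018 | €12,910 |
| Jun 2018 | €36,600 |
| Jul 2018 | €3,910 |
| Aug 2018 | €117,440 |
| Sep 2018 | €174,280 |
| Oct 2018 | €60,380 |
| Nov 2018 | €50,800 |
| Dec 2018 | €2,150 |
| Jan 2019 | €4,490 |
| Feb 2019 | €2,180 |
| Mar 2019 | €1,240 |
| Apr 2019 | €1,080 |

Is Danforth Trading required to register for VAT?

No

Mar 2018–Jun 2018: €18,650 + €131,950 + €12,910 + €36,600 = €200,110 (under)
Apr 2018–Jul 2018: €131,950 + €12,910 + €36,600 + €3,910 = €185,370 (under)
May 2018–Aug 2018: €12,910 + €36,600 + €3,910 + €117,440 = €170,860 (under)
Jun 2018–Sep 2018: €36,600 + €3,910 + €117,440 + €174,280 = €332,230 (under)
Jul 2018–Oct 2018: €3,910 + €117,440 + €174,280 + €60,380 = €356,010 (under)
Aug 2018–Nov 2018: €117,440 + €174,280 + €60,380 + €50,800 = €402,900 (under)
Sep 2018–Dec 2018: €174,280 + €60,380 + €50,800 + €2,150 = €287,610 (under)
Oct 2018–Jan 2019: €60,380 + €50,800 + €2,150 + €4,490 = €117,820 (under)
Nov 2018–Feb 2019: €50,800 + €2,150 + €4,490 + €2,180 = €59,620 (under)
Dec 2018–Mar 2019: €2,150 + €4,490 + €2,180 + €1,240 = €10,060 (under)
Jan 2019–Apr 2019: €4,490 + €2,180 + €1,240 + €1,080 = €8,990 (under)
No window exceeds €432,000.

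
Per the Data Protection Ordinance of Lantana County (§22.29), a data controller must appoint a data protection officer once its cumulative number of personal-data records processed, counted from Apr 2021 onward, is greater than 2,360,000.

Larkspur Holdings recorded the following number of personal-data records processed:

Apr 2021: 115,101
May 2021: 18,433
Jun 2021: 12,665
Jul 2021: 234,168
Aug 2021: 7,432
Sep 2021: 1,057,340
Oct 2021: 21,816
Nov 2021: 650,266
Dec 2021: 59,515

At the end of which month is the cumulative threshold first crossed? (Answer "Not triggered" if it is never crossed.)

Not triggered

Through Apr 2021: 115,101
Through May 2021: 133,534
Through Jun 2021: 146,199
Through Jul 2021: 380,367
Through Aug 2021: 387,799
Through Sep 2021: 1,445,139
Through Oct 2021: 1,466,955
Through Nov 2021: 2,117,221
Through Dec 2021: 2,176,736
Final cumulative total 2,176,736 ≤ 2,360,000; the threshold is never exceeded.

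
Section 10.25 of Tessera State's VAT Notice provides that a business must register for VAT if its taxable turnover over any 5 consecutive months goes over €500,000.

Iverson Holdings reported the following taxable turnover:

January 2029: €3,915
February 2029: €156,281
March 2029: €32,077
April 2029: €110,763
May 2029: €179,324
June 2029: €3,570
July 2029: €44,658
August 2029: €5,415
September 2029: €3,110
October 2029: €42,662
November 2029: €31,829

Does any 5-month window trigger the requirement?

No

January 2029–May 2029: €3,915 + €156,281 + €32,077 + €110,763 + €179,324 = €482,360 (under)
February 2029–June 2029: €156,281 + €32,077 + €110,763 + €179,324 + €3,570 = €482,015 (under)
March 2029–July 2029: €32,077 + €110,763 + €179,324 + €3,570 + €44,658 = €370,392 (under)
April 2029–August 2029: €110,763 + €179,324 + €3,570 + €44,658 + €5,415 = €343,730 (under)
May 2029–September 2029: €179,324 + €3,570 + €44,658 + €5,415 + €3,110 = €236,077 (under)
June 2029–October 2029: €3,570 + €44,658 + €5,415 + €3,110 + €42,662 = €99,415 (under)
July 2029–November 2029: €44,658 + €5,415 + €3,110 + €42,662 + €31,829 = €127,674 (under)
No window exceeds €500,000.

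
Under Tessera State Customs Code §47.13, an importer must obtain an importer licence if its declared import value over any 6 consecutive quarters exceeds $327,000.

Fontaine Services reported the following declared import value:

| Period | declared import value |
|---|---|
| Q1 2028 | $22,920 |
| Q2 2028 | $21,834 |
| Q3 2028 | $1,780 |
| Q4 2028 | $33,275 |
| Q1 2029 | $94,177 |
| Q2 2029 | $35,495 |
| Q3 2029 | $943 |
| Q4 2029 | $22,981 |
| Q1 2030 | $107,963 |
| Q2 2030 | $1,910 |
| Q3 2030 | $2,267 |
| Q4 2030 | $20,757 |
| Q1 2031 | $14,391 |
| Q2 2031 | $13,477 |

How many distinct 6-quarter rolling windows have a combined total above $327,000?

Q1 2028–Q2 2029: $22,920 + $21,834 + $1,780 + $33,275 + $94,177 + $35,495 = $209,481 (under)
Q2 2028–Q3 2029: $21,834 + $1,780 + $33,275 + $94,177 + $35,495 + $943 = $187,504 (under)
Q3 2028–Q4 2029: $1,780 + $33,275 + $94,177 + $35,495 + $943 + $22,981 = $188,651 (under)
Q4 2028–Q1 2030: $33,275 + $94,177 + $35,495 + $943 + $22,981 + $107,963 = $294,834 (under)
Q1 2029–Q2 2030: $94,177 + $35,495 + $943 + $22,981 + $107,963 + $1,910 = $263,469 (under)
Q2 2029–Q3 2030: $35,495 + $943 + $22,981 + $107,963 + $1,910 + $2,267 = $171,559 (under)
Q3 2029–Q4 2030: $943 + $22,981 + $107,963 + $1,910 + $2,267 + $20,757 = $156,821 (under)
Q4 2029–Q1 2031: $22,981 + $107,963 + $1,910 + $2,267 + $20,757 + $14,391 = $170,269 (under)
Q1 2030–Q2 2031: $107,963 + $1,910 + $2,267 + $20,757 + $14,391 + $13,477 = $160,765 (under)
0 windows exceed the threshold.

0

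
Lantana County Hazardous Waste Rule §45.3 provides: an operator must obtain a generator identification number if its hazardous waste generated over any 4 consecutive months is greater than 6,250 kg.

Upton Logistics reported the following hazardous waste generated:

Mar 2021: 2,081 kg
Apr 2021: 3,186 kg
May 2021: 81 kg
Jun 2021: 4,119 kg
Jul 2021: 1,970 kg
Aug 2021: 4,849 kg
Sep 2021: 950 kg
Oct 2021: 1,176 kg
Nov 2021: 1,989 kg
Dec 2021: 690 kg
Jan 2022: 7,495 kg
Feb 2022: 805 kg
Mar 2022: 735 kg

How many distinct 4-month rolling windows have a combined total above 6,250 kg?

9

Mar 2021–Jun 2021: 2,081 kg + 3,186 kg + 81 kg + 4,119 kg = 9,467 kg (over)
Apr 2021–Jul 2021: 3,186 kg + 81 kg + 4,119 kg + 1,970 kg = 9,356 kg (over)
May 2021–Aug 2021: 81 kg + 4,119 kg + 1,970 kg + 4,849 kg = 11,019 kg (over)
Jun 2021–Sep 2021: 4,119 kg + 1,970 kg + 4,849 kg + 950 kg = 11,888 kg (over)
Jul 2021–Oct 2021: 1,970 kg + 4,849 kg + 950 kg + 1,176 kg = 8,945 kg (over)
Aug 2021–Nov 2021: 4,849 kg + 950 kg + 1,176 kg + 1,989 kg = 8,964 kg (over)
Sep 2021–Dec 2021: 950 kg + 1,176 kg + 1,989 kg + 690 kg = 4,805 kg (under)
Oct 2021–Jan 2022: 1,176 kg + 1,989 kg + 690 kg + 7,495 kg = 11,350 kg (over)
Nov 2021–Feb 2022: 1,989 kg + 690 kg + 7,495 kg + 805 kg = 10,979 kg (over)
Dec 2021–Mar 2022: 690 kg + 7,495 kg + 805 kg + 735 kg = 9,725 kg (over)
9 windows exceed the threshold.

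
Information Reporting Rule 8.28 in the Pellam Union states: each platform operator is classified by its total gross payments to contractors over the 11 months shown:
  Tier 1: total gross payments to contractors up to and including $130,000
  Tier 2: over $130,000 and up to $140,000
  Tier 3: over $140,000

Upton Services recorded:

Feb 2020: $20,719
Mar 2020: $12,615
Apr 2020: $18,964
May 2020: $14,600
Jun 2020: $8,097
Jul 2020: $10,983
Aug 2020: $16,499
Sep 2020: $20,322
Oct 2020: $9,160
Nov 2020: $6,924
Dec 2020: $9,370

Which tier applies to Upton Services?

Total gross payments to contractors: $20,719 + $12,615 + $18,964 + $14,600 + $8,097 + $10,983 + $16,499 + $20,322 + $9,160 + $6,924 + $9,370 = $148,253.
$148,253 > $140,000, so Tier 3 applies.

Tier 3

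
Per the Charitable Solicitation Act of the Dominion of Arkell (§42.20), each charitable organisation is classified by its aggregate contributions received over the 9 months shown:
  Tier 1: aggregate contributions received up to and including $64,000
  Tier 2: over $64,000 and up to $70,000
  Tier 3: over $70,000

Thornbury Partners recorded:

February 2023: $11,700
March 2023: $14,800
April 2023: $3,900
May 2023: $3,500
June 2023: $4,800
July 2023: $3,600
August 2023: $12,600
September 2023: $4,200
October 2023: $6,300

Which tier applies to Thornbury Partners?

Aggregate contributions received: $11,700 + $14,800 + $3,900 + $3,500 + $4,800 + $3,600 + $12,600 + $4,200 + $6,300 = $65,400.
$64,000 < $65,400 ≤ $70,000, so Tier 2 applies.

Tier 2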